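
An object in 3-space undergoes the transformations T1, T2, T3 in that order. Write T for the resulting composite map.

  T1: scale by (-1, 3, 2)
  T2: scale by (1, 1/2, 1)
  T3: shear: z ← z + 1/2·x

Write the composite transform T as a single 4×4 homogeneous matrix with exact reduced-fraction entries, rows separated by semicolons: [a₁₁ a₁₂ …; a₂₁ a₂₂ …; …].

T1 = [-1 0 0 0; 0 3 0 0; 0 0 2 0; 0 0 0 1]
T2·T1 = [-1 0 0 0; 0 3/2 0 0; 0 0 2 0; 0 0 0 1]
T3·…·T1 = [-1 0 0 0; 0 3/2 0 0; -1/2 0 2 0; 0 0 0 1]

T = [-1 0 0 0; 0 3/2 0 0; -1/2 0 2 0; 0 0 0 1]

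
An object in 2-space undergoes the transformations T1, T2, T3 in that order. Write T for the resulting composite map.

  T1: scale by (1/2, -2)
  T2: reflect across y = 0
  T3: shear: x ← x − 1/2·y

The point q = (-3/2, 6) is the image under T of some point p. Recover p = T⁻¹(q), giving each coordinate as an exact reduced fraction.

T1 = [1/2 0 0; 0 -2 0; 0 0 1]
T2·T1 = [1/2 0 0; 0 2 0; 0 0 1]
T3·…·T1 = [1/2 -1 0; 0 2 0; 0 0 1]
det M = 1; M⁻¹ = [2 1 0; 0 1/2 0; 0 0 1]
M⁻¹ · (-3/2, 6)ᵀ = (3, 3)ᵀ

p = (3, 3)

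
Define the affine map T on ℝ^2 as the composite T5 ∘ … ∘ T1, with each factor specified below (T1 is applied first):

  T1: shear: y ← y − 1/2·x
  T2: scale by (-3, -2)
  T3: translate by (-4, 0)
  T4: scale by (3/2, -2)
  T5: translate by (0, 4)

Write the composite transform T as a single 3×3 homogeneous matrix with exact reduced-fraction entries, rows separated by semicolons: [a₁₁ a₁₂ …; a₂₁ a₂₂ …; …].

T = [-9/2 0 -6; -2 4 4; 0 0 1]

T1 = [1 0 0; -1/2 1 0; 0 0 1]
T2·T1 = [-3 0 0; 1 -2 0; 0 0 1]
T3·…·T1 = [-3 0 -4; 1 -2 0; 0 0 1]
T4·…·T1 = [-9/2 0 -6; -2 4 0; 0 0 1]
T5·…·T1 = [-9/2 0 -6; -2 4 4; 0 0 1]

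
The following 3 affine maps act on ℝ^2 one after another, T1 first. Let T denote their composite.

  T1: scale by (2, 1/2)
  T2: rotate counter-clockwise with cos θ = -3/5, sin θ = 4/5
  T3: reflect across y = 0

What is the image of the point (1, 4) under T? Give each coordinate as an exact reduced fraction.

T(p) = (-14/5, -2/5)

T1 scale by (2, 1/2): (1, 4) → (2, 2)
T2 rotate counter-clockwise with cos θ = -3/5, sin θ = 4/5: (2, 2) → (-14/5, 2/5)
T3 reflect across y = 0: (-14/5, 2/5) → (-14/5, -2/5)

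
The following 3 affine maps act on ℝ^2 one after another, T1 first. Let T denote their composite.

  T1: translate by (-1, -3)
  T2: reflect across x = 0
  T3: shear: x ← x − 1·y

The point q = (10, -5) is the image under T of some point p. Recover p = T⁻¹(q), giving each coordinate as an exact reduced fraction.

T1 = [1 0 -1; 0 1 -3; 0 0 1]
T2·T1 = [-1 0 1; 0 1 -3; 0 0 1]
T3·…·T1 = [-1 -1 4; 0 1 -3; 0 0 1]
det M = -1; M⁻¹ = [-1 -1 1; 0 1 3; 0 0 1]
M⁻¹ · (10, -5)ᵀ = (-4, -2)ᵀ

p = (-4, -2)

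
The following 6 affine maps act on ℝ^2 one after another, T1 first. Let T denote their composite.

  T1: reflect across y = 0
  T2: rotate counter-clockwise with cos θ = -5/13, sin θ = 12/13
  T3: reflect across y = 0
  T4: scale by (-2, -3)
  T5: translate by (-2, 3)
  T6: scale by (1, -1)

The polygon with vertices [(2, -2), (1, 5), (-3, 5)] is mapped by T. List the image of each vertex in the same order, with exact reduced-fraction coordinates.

T1 reflect across y = 0: (2, -2) → (2, 2); (1, 5) → (1, -5); (-3, 5) → (-3, -5)
T2 rotate counter-clockwise with cos θ = -5/13, sin θ = 12/13: (2, 2) → (-34/13, 14/13); (1, -5) → (55/13, 37/13); (-3, -5) → (75/13, -11/13)
T3 reflect across y = 0: (-34/13, 14/13) → (-34/13, -14/13); (55/13, 37/13) → (55/13, -37/13); (75/13, -11/13) → (75/13, 11/13)
T4 scale by (-2, -3): (-34/13, -14/13) → (68/13, 42/13); (55/13, -37/13) → (-110/13, 111/13); (75/13, 11/13) → (-150/13, -33/13)
T5 translate by (-2, 3): (68/13, 42/13) → (42/13, 81/13); (-110/13, 111/13) → (-136/13, 150/13); (-150/13, -33/13) → (-176/13, 6/13)
T6 scale by (1, -1): (42/13, 81/13) → (42/13, -81/13); (-136/13, 150/13) → (-136/13, -150/13); (-176/13, 6/13) → (-176/13, -6/13)

image vertices: (42/13, -81/13), (-136/13, -150/13), (-176/13, -6/13)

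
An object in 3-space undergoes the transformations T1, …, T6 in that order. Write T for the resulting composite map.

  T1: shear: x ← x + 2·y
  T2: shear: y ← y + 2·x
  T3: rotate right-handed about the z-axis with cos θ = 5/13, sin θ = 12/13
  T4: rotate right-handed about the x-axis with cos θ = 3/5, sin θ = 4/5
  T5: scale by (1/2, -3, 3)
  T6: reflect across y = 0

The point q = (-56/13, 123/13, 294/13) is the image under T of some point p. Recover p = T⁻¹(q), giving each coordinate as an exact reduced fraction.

p = (-2, 3, 2)

T1 = [1 2 0 0; 0 1 0 0; 0 0 1 0; 0 0 0 1]
T2·T1 = [1 2 0 0; 2 5 0 0; 0 0 1 0; 0 0 0 1]
T3·…·T1 = [-19/13 -50/13 0 0; 22/13 49/13 0 0; 0 0 1 0; 0 0 0 1]
T4·…·T1 = [-19/13 -50/13 0 0; 66/65 147/65 -4/5 0; 88/65 196/65 3/5 0; 0 0 0 1]
T5·…·T1 = [-19/26 -25/13 0 0; -198/65 -441/65 12/5 0; 264/65 588/65 9/5 0; 0 0 0 1]
T6·…·T1 = [-19/26 -25/13 0 0; 198/65 441/65 -12/5 0; 264/65 588/65 9/5 0; 0 0 0 1]
det M = 9/2; M⁻¹ = [98/13 10/13 40/39 0; -44/13 -19/65 -76/195 0; 0 -4/15 1/5 0; 0 0 0 1]
M⁻¹ · (-56/13, 123/13, 294/13)ᵀ = (-2, 3, 2)ᵀ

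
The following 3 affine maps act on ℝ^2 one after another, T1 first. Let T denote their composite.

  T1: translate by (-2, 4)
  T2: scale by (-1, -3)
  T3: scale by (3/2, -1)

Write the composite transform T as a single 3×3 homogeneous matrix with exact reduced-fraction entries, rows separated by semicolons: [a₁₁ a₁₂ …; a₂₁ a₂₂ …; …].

T1 = [1 0 -2; 0 1 4; 0 0 1]
T2·T1 = [-1 0 2; 0 -3 -12; 0 0 1]
T3·…·T1 = [-3/2 0 3; 0 3 12; 0 0 1]

T = [-3/2 0 3; 0 3 12; 0 0 1]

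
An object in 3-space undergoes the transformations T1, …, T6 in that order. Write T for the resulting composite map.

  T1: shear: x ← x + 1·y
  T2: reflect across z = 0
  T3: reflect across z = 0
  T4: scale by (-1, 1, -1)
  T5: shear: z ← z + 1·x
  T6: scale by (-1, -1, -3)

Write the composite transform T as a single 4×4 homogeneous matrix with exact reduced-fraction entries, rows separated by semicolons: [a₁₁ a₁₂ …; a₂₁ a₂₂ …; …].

T1 = [1 1 0 0; 0 1 0 0; 0 0 1 0; 0 0 0 1]
T2·T1 = [1 1 0 0; 0 1 0 0; 0 0 -1 0; 0 0 0 1]
T3·…·T1 = [1 1 0 0; 0 1 0 0; 0 0 1 0; 0 0 0 1]
T4·…·T1 = [-1 -1 0 0; 0 1 0 0; 0 0 -1 0; 0 0 0 1]
T5·…·T1 = [-1 -1 0 0; 0 1 0 0; -1 -1 -1 0; 0 0 0 1]
T6·…·T1 = [1 1 0 0; 0 -1 0 0; 3 3 3 0; 0 0 0 1]

T = [1 1 0 0; 0 -1 0 0; 3 3 3 0; 0 0 0 1]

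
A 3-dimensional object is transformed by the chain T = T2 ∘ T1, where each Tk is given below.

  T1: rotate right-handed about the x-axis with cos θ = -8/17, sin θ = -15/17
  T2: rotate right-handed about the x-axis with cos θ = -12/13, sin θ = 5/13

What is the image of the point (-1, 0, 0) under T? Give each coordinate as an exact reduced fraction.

T(p) = (-1, 0, 0)

T1 rotate right-handed about the x-axis with cos θ = -8/17, sin θ = -15/17: (-1, 0, 0) → (-1, 0, 0)
T2 rotate right-handed about the x-axis with cos θ = -12/13, sin θ = 5/13: (-1, 0, 0) → (-1, 0, 0)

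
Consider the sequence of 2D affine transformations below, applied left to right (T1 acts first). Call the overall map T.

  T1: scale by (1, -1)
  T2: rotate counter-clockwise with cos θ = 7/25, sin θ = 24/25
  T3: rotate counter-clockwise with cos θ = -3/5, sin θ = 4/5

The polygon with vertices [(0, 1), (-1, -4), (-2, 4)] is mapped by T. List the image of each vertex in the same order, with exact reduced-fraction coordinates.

image vertices: (-44/125, 117/125), (293/125, -424/125), (58/125, 556/125)

T1 scale by (1, -1): (0, 1) → (0, -1); (-1, -4) → (-1, 4); (-2, 4) → (-2, -4)
T2 rotate counter-clockwise with cos θ = 7/25, sin θ = 24/25: (0, -1) → (24/25, -7/25); (-1, 4) → (-103/25, 4/25); (-2, -4) → (82/25, -76/25)
T3 rotate counter-clockwise with cos θ = -3/5, sin θ = 4/5: (24/25, -7/25) → (-44/125, 117/125); (-103/25, 4/25) → (293/125, -424/125); (82/25, -76/25) → (58/125, 556/125)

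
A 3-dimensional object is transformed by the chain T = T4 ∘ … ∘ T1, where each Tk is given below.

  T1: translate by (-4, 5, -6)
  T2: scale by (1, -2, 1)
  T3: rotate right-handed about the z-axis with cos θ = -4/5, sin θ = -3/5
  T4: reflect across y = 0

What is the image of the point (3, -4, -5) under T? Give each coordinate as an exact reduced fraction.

T1 translate by (-4, 5, -6): (3, -4, -5) → (-1, 1, -11)
T2 scale by (1, -2, 1): (-1, 1, -11) → (-1, -2, -11)
T3 rotate right-handed about the z-axis with cos θ = -4/5, sin θ = -3/5: (-1, -2, -11) → (-2/5, 11/5, -11)
T4 reflect across y = 0: (-2/5, 11/5, -11) → (-2/5, -11/5, -11)

T(p) = (-2/5, -11/5, -11)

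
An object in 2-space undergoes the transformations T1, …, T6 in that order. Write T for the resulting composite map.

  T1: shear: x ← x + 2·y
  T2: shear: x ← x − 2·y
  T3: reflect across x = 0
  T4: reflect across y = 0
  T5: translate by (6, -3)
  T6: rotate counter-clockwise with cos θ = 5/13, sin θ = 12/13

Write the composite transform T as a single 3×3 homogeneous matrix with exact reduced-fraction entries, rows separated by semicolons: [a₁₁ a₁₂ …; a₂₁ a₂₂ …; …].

T = [-5/13 12/13 66/13; -12/13 -5/13 57/13; 0 0 1]

T1 = [1 2 0; 0 1 0; 0 0 1]
T2·T1 = [1 0 0; 0 1 0; 0 0 1]
T3·…·T1 = [-1 0 0; 0 1 0; 0 0 1]
T4·…·T1 = [-1 0 0; 0 -1 0; 0 0 1]
T5·…·T1 = [-1 0 6; 0 -1 -3; 0 0 1]
T6·…·T1 = [-5/13 12/13 66/13; -12/13 -5/13 57/13; 0 0 1]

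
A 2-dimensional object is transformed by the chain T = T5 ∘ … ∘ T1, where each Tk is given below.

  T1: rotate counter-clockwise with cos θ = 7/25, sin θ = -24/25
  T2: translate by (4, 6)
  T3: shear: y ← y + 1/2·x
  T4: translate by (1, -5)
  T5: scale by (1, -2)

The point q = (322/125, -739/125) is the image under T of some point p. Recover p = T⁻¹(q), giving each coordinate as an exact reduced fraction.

T1 = [7/25 24/25 0; -24/25 7/25 0; 0 0 1]
T2·T1 = [7/25 24/25 4; -24/25 7/25 6; 0 0 1]
T3·…·T1 = [7/25 24/25 4; -41/50 19/25 8; 0 0 1]
T4·…·T1 = [7/25 24/25 5; -41/50 19/25 3; 0 0 1]
T5·…·T1 = [7/25 24/25 5; 41/25 -38/25 -6; 0 0 1]
det M = -2; M⁻¹ = [19/25 12/25 -23/25; 41/50 -7/50 -247/50; 0 0 1]
M⁻¹ · (322/125, -739/125)ᵀ = (-9/5, -2)ᵀ

p = (-9/5, -2)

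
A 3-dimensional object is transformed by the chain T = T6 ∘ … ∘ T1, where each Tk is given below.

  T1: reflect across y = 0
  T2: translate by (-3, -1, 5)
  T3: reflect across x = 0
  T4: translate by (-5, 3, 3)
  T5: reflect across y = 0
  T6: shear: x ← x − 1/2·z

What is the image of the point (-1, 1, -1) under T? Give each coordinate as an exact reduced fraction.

T(p) = (-9/2, -1, 7)

T1 reflect across y = 0: (-1, 1, -1) → (-1, -1, -1)
T2 translate by (-3, -1, 5): (-1, -1, -1) → (-4, -2, 4)
T3 reflect across x = 0: (-4, -2, 4) → (4, -2, 4)
T4 translate by (-5, 3, 3): (4, -2, 4) → (-1, 1, 7)
T5 reflect across y = 0: (-1, 1, 7) → (-1, -1, 7)
T6 shear: x ← x − 1/2·z: (-1, -1, 7) → (-9/2, -1, 7)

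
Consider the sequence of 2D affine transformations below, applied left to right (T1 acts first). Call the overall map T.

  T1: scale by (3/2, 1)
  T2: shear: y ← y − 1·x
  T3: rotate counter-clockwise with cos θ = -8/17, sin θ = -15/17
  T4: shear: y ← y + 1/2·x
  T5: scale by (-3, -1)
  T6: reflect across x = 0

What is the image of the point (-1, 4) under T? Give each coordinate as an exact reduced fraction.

T1 scale by (3/2, 1): (-1, 4) → (-3/2, 4)
T2 shear: y ← y − 1·x: (-3/2, 4) → (-3/2, 11/2)
T3 rotate counter-clockwise with cos θ = -8/17, sin θ = -15/17: (-3/2, 11/2) → (189/34, -43/34)
T4 shear: y ← y + 1/2·x: (189/34, -43/34) → (189/34, 103/68)
T5 scale by (-3, -1): (189/34, 103/68) → (-567/34, -103/68)
T6 reflect across x = 0: (-567/34, -103/68) → (567/34, -103/68)

T(p) = (567/34, -103/68)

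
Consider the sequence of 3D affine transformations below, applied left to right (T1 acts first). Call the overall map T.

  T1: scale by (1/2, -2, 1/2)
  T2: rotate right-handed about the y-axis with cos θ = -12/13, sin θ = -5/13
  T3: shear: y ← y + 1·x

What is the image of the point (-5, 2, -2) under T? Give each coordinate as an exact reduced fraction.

T(p) = (35/13, -17/13, -1/26)

T1 scale by (1/2, -2, 1/2): (-5, 2, -2) → (-5/2, -4, -1)
T2 rotate right-handed about the y-axis with cos θ = -12/13, sin θ = -5/13: (-5/2, -4, -1) → (35/13, -4, -1/26)
T3 shear: y ← y + 1·x: (35/13, -4, -1/26) → (35/13, -17/13, -1/26)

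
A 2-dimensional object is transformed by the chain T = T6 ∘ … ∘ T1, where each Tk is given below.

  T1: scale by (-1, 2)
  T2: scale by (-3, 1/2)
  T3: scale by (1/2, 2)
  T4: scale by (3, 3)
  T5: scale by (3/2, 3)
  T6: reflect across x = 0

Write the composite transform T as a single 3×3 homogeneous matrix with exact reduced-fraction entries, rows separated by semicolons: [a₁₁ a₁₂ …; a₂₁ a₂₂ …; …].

T = [-27/4 0 0; 0 18 0; 0 0 1]

T1 = [-1 0 0; 0 2 0; 0 0 1]
T2·T1 = [3 0 0; 0 1 0; 0 0 1]
T3·…·T1 = [3/2 0 0; 0 2 0; 0 0 1]
T4·…·T1 = [9/2 0 0; 0 6 0; 0 0 1]
T5·…·T1 = [27/4 0 0; 0 18 0; 0 0 1]
T6·…·T1 = [-27/4 0 0; 0 18 0; 0 0 1]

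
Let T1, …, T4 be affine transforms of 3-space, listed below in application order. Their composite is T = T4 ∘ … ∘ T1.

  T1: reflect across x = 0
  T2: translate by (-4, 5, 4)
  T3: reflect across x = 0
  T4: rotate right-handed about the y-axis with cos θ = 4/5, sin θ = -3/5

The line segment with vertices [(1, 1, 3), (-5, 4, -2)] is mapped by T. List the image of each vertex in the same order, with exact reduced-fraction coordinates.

image vertices: (-1/5, 6, 43/5), (-2, 9, 1)

T1 reflect across x = 0: (1, 1, 3) → (-1, 1, 3); (-5, 4, -2) → (5, 4, -2)
T2 translate by (-4, 5, 4): (-1, 1, 3) → (-5, 6, 7); (5, 4, -2) → (1, 9, 2)
T3 reflect across x = 0: (-5, 6, 7) → (5, 6, 7); (1, 9, 2) → (-1, 9, 2)
T4 rotate right-handed about the y-axis with cos θ = 4/5, sin θ = -3/5: (5, 6, 7) → (-1/5, 6, 43/5); (-1, 9, 2) → (-2, 9, 1)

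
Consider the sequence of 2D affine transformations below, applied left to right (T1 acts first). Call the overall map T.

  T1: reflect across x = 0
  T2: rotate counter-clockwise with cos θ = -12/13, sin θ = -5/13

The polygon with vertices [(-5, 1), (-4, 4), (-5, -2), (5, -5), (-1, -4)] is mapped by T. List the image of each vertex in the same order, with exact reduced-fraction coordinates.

image vertices: (-55/13, -37/13), (-28/13, -68/13), (-70/13, -1/13), (35/13, 85/13), (-32/13, 43/13)

T1 reflect across x = 0: (-5, 1) → (5, 1); (-4, 4) → (4, 4); (-5, -2) → (5, -2); (5, -5) → (-5, -5); (-1, -4) → (1, -4)
T2 rotate counter-clockwise with cos θ = -12/13, sin θ = -5/13: (5, 1) → (-55/13, -37/13); (4, 4) → (-28/13, -68/13); (5, -2) → (-70/13, -1/13); (-5, -5) → (35/13, 85/13); (1, -4) → (-32/13, 43/13)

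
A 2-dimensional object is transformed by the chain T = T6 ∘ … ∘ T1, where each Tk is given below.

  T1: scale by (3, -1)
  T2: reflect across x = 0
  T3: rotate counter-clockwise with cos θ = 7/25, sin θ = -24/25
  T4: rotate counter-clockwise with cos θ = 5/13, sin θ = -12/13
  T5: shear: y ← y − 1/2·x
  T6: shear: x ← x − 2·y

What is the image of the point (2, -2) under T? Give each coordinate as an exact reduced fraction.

T(p) = (2416/325, -49/65)

T1 scale by (3, -1): (2, -2) → (6, 2)
T2 reflect across x = 0: (6, 2) → (-6, 2)
T3 rotate counter-clockwise with cos θ = 7/25, sin θ = -24/25: (-6, 2) → (6/25, 158/25)
T4 rotate counter-clockwise with cos θ = 5/13, sin θ = -12/13: (6/25, 158/25) → (1926/325, 718/325)
T5 shear: y ← y − 1/2·x: (1926/325, 718/325) → (1926/325, -49/65)
T6 shear: x ← x − 2·y: (1926/325, -49/65) → (2416/325, -49/65)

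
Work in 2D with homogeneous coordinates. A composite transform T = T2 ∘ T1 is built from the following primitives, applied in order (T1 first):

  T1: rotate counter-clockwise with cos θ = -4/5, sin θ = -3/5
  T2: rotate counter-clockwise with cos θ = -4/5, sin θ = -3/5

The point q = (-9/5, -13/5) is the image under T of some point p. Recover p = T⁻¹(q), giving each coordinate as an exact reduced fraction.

p = (-3, 1)

T1 = [-4/5 3/5 0; -3/5 -4/5 0; 0 0 1]
T2·T1 = [7/25 -24/25 0; 24/25 7/25 0; 0 0 1]
det M = 1; M⁻¹ = [7/25 24/25 0; -24/25 7/25 0; 0 0 1]
M⁻¹ · (-9/5, -13/5)ᵀ = (-3, 1)ᵀ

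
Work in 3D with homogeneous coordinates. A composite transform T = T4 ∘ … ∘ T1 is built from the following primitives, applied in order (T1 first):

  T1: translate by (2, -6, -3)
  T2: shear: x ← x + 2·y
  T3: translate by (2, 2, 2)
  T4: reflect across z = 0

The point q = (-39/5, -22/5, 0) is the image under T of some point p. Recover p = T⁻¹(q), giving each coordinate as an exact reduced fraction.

T1 = [1 0 0 2; 0 1 0 -6; 0 0 1 -3; 0 0 0 1]
T2·T1 = [1 2 0 -10; 0 1 0 -6; 0 0 1 -3; 0 0 0 1]
T3·…·T1 = [1 2 0 -8; 0 1 0 -4; 0 0 1 -1; 0 0 0 1]
T4·…·T1 = [1 2 0 -8; 0 1 0 -4; 0 0 -1 1; 0 0 0 1]
det M = -1; M⁻¹ = [1 -2 0 0; 0 1 0 4; 0 0 -1 1; 0 0 0 1]
M⁻¹ · (-39/5, -22/5, 0)ᵀ = (1, -2/5, 1)ᵀ

p = (1, -2/5, 1)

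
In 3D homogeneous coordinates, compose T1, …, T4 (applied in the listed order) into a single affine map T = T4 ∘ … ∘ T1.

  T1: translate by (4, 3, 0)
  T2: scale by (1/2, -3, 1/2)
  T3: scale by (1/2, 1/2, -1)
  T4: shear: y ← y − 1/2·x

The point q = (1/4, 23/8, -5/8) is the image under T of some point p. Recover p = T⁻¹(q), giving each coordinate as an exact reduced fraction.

T1 = [1 0 0 4; 0 1 0 3; 0 0 1 0; 0 0 0 1]
T2·T1 = [1/2 0 0 2; 0 -3 0 -9; 0 0 1/2 0; 0 0 0 1]
T3·…·T1 = [1/4 0 0 1; 0 -3/2 0 -9/2; 0 0 -1/2 0; 0 0 0 1]
T4·…·T1 = [1/4 0 0 1; -1/8 -3/2 0 -5; 0 0 -1/2 0; 0 0 0 1]
det M = 3/16; M⁻¹ = [4 0 0 -4; -1/3 -2/3 0 -3; 0 0 -2 0; 0 0 0 1]
M⁻¹ · (1/4, 23/8, -5/8)ᵀ = (-3, -5, 5/4)ᵀ

p = (-3, -5, 5/4)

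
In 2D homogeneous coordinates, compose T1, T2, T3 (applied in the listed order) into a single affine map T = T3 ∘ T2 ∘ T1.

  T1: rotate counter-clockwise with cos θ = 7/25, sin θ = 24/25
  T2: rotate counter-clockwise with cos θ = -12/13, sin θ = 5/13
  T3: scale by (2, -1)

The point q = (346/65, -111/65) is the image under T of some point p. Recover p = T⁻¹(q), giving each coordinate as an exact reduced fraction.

T1 = [7/25 -24/25 0; 24/25 7/25 0; 0 0 1]
T2·T1 = [-204/325 253/325 0; -253/325 -204/325 0; 0 0 1]
T3·…·T1 = [-408/325 506/325 0; 253/325 204/325 0; 0 0 1]
det M = -2; M⁻¹ = [-102/325 253/325 0; 253/650 204/325 0; 0 0 1]
M⁻¹ · (346/65, -111/65)ᵀ = (-3, 1)ᵀ

p = (-3, 1)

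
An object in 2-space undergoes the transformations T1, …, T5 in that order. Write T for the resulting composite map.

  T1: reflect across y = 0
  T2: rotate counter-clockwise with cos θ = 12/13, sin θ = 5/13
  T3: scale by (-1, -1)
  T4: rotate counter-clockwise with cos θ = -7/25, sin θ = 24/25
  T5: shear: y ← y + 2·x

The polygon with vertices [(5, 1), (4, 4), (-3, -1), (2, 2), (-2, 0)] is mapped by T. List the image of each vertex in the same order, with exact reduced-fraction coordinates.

T1 reflect across y = 0: (5, 1) → (5, -1); (4, 4) → (4, -4); (-3, -1) → (-3, 1); (2, 2) → (2, -2); (-2, 0) → (-2, 0)
T2 rotate counter-clockwise with cos θ = 12/13, sin θ = 5/13: (5, -1) → (5, 1); (4, -4) → (68/13, -28/13); (-3, 1) → (-41/13, -3/13); (2, -2) → (34/13, -14/13); (-2, 0) → (-24/13, -10/13)
T3 scale by (-1, -1): (5, 1) → (-5, -1); (68/13, -28/13) → (-68/13, 28/13); (-41/13, -3/13) → (41/13, 3/13); (34/13, -14/13) → (-34/13, 14/13); (-24/13, -10/13) → (24/13, 10/13)
T4 rotate counter-clockwise with cos θ = -7/25, sin θ = 24/25: (-5, -1) → (59/25, -113/25); (-68/13, 28/13) → (-196/325, -1828/325); (41/13, 3/13) → (-359/325, 963/325); (-34/13, 14/13) → (-98/325, -914/325); (24/13, 10/13) → (-408/325, 506/325)
T5 shear: y ← y + 2·x: (59/25, -113/25) → (59/25, 1/5); (-196/325, -1828/325) → (-196/325, -444/65); (-359/325, 963/325) → (-359/325, 49/65); (-98/325, -914/325) → (-98/325, -222/65); (-408/325, 506/325) → (-408/325, -62/65)

image vertices: (59/25, 1/5), (-196/325, -444/65), (-359/325, 49/65), (-98/325, -222/65), (-408/325, -62/65)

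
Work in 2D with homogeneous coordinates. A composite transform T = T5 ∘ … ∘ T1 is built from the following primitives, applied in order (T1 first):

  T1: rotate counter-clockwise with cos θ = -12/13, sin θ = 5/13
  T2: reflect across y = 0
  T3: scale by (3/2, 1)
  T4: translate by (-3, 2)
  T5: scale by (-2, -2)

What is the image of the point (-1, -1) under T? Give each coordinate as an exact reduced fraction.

T(p) = (27/13, -38/13)

T1 rotate counter-clockwise with cos θ = -12/13, sin θ = 5/13: (-1, -1) → (17/13, 7/13)
T2 reflect across y = 0: (17/13, 7/13) → (17/13, -7/13)
T3 scale by (3/2, 1): (17/13, -7/13) → (51/26, -7/13)
T4 translate by (-3, 2): (51/26, -7/13) → (-27/26, 19/13)
T5 scale by (-2, -2): (-27/26, 19/13) → (27/13, -38/13)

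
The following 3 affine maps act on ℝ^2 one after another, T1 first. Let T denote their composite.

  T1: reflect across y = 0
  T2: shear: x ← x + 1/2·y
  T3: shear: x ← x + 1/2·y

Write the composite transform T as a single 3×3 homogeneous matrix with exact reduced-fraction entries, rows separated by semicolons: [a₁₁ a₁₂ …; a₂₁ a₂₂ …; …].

T = [1 -1 0; 0 -1 0; 0 0 1]

T1 = [1 0 0; 0 -1 0; 0 0 1]
T2·T1 = [1 -1/2 0; 0 -1 0; 0 0 1]
T3·…·T1 = [1 -1 0; 0 -1 0; 0 0 1]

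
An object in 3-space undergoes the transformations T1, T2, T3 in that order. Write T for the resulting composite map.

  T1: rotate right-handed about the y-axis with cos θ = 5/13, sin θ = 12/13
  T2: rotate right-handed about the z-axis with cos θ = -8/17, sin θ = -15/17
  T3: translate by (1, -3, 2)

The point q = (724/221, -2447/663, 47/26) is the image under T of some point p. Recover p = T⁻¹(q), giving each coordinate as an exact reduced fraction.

T1 = [5/13 0 12/13 0; 0 1 0 0; -12/13 0 5/13 0; 0 0 0 1]
T2·T1 = [-40/221 15/17 -96/221 0; -75/221 -8/17 -180/221 0; -12/13 0 5/13 0; 0 0 0 1]
T3·…·T1 = [-40/221 15/17 -96/221 1; -75/221 -8/17 -180/221 -3; -12/13 0 5/13 2; 0 0 0 1]
det M = 1; M⁻¹ = [-40/221 -75/221 -12/13 223/221; 15/17 -8/17 0 -39/17; -96/221 -180/221 5/13 -614/221; 0 0 0 1]
M⁻¹ · (724/221, -2447/663, 47/26)ᵀ = (0, 7/3, -1/2)ᵀ

p = (0, 7/3, -1/2)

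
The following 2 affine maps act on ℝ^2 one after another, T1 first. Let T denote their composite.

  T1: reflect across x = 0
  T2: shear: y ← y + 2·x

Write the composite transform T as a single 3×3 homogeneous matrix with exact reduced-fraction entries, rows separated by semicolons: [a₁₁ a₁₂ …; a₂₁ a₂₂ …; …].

T = [-1 0 0; -2 1 0; 0 0 1]

T1 = [-1 0 0; 0 1 0; 0 0 1]
T2·T1 = [-1 0 0; -2 1 0; 0 0 1]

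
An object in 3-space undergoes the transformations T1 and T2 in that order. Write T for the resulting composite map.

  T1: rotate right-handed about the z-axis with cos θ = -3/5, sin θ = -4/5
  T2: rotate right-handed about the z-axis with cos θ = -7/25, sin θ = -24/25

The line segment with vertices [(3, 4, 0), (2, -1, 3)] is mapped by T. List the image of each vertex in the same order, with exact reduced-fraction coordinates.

T1 rotate right-handed about the z-axis with cos θ = -3/5, sin θ = -4/5: (3, 4, 0) → (7/5, -24/5, 0); (2, -1, 3) → (-2, -1, 3)
T2 rotate right-handed about the z-axis with cos θ = -7/25, sin θ = -24/25: (7/5, -24/5, 0) → (-5, 0, 0); (-2, -1, 3) → (-2/5, 11/5, 3)

image vertices: (-5, 0, 0), (-2/5, 11/5, 3)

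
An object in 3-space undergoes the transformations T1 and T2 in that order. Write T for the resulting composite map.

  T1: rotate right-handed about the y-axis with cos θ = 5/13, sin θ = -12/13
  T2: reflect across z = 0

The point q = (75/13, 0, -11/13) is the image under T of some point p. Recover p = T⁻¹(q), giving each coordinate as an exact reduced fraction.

p = (3, 0, -5)

T1 = [5/13 0 -12/13 0; 0 1 0 0; 12/13 0 5/13 0; 0 0 0 1]
T2·T1 = [5/13 0 -12/13 0; 0 1 0 0; -12/13 0 -5/13 0; 0 0 0 1]
det M = -1; M⁻¹ = [5/13 0 -12/13 0; 0 1 0 0; -12/13 0 -5/13 0; 0 0 0 1]
M⁻¹ · (75/13, 0, -11/13)ᵀ = (3, 0, -5)ᵀ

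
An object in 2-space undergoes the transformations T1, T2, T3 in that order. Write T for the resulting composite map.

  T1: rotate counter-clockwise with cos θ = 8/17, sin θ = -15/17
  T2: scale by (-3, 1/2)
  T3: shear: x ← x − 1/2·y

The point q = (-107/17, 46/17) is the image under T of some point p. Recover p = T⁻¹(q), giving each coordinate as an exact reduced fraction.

T1 = [8/17 15/17 0; -15/17 8/17 0; 0 0 1]
T2·T1 = [-24/17 -45/17 0; -15/34 4/17 0; 0 0 1]
T3·…·T1 = [-81/68 -47/17 0; -15/34 4/17 0; 0 0 1]
det M = -3/2; M⁻¹ = [-8/51 -94/51 0; -5/17 27/34 0; 0 0 1]
M⁻¹ · (-107/17, 46/17)ᵀ = (-4, 4)ᵀ

p = (-4, 4)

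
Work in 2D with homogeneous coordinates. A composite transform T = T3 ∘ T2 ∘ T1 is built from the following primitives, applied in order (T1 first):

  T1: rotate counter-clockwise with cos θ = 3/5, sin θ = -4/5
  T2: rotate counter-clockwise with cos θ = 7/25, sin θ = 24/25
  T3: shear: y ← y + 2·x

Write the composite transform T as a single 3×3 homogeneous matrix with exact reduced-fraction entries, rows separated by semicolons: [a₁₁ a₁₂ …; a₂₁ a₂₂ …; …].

T1 = [3/5 4/5 0; -4/5 3/5 0; 0 0 1]
T2·T1 = [117/125 -44/125 0; 44/125 117/125 0; 0 0 1]
T3·…·T1 = [117/125 -44/125 0; 278/125 29/125 0; 0 0 1]

T = [117/125 -44/125 0; 278/125 29/125 0; 0 0 1]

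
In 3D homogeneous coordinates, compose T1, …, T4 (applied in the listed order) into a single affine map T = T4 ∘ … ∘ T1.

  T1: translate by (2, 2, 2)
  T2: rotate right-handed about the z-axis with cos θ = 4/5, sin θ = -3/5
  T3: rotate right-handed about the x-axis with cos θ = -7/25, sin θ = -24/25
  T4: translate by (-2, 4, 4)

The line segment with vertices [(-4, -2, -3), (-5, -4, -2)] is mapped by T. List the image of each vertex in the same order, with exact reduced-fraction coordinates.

image vertices: (-18/5, 338/125, 391/125), (-28/5, 493/125, 476/125)

T1 translate by (2, 2, 2): (-4, -2, -3) → (-2, 0, -1); (-5, -4, -2) → (-3, -2, 0)
T2 rotate right-handed about the z-axis with cos θ = 4/5, sin θ = -3/5: (-2, 0, -1) → (-8/5, 6/5, -1); (-3, -2, 0) → (-18/5, 1/5, 0)
T3 rotate right-handed about the x-axis with cos θ = -7/25, sin θ = -24/25: (-8/5, 6/5, -1) → (-8/5, -162/125, -109/125); (-18/5, 1/5, 0) → (-18/5, -7/125, -24/125)
T4 translate by (-2, 4, 4): (-8/5, -162/125, -109/125) → (-18/5, 338/125, 391/125); (-18/5, -7/125, -24/125) → (-28/5, 493/125, 476/125)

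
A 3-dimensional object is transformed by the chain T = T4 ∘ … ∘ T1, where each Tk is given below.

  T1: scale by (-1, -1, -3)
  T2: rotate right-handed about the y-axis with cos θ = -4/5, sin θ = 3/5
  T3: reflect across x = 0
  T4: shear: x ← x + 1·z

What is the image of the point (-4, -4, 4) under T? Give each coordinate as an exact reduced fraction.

T(p) = (88/5, 4, 36/5)

T1 scale by (-1, -1, -3): (-4, -4, 4) → (4, 4, -12)
T2 rotate right-handed about the y-axis with cos θ = -4/5, sin θ = 3/5: (4, 4, -12) → (-52/5, 4, 36/5)
T3 reflect across x = 0: (-52/5, 4, 36/5) → (52/5, 4, 36/5)
T4 shear: x ← x + 1·z: (52/5, 4, 36/5) → (88/5, 4, 36/5)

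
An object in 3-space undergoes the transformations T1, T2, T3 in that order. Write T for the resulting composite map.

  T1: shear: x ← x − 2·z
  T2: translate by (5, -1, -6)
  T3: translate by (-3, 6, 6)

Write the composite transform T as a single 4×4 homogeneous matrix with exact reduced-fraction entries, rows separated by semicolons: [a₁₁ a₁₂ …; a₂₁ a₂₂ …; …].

T1 = [1 0 -2 0; 0 1 0 0; 0 0 1 0; 0 0 0 1]
T2·T1 = [1 0 -2 5; 0 1 0 -1; 0 0 1 -6; 0 0 0 1]
T3·…·T1 = [1 0 -2 2; 0 1 0 5; 0 0 1 0; 0 0 0 1]

T = [1 0 -2 2; 0 1 0 5; 0 0 1 0; 0 0 0 1]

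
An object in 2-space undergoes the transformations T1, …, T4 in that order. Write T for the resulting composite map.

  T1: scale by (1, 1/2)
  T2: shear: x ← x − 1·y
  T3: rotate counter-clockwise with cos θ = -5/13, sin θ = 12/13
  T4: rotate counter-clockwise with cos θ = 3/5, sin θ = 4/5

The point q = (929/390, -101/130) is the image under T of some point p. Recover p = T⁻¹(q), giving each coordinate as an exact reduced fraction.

T1 = [1 0 0; 0 1/2 0; 0 0 1]
T2·T1 = [1 -1/2 0; 0 1/2 0; 0 0 1]
T3·…·T1 = [-5/13 -7/26 0; 12/13 -17/26 0; 0 0 1]
T4·…·T1 = [-63/65 47/130 0; 16/65 -79/130 0; 0 0 1]
det M = 1/2; M⁻¹ = [-79/65 -47/65 0; -32/65 -126/65 0; 0 0 1]
M⁻¹ · (929/390, -101/130)ᵀ = (-7/3, 1/3)ᵀ

p = (-7/3, 1/3)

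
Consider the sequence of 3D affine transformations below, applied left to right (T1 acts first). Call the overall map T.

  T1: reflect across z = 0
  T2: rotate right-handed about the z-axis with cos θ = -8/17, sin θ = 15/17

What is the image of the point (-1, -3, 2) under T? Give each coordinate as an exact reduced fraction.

T1 reflect across z = 0: (-1, -3, 2) → (-1, -3, -2)
T2 rotate right-handed about the z-axis with cos θ = -8/17, sin θ = 15/17: (-1, -3, -2) → (53/17, 9/17, -2)

T(p) = (53/17, 9/17, -2)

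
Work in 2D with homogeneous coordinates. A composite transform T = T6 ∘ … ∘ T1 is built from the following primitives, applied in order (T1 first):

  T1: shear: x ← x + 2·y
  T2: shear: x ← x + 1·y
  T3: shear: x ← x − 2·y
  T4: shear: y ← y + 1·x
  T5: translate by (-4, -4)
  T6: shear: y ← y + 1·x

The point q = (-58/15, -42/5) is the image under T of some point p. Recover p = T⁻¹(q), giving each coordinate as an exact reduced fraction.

T1 = [1 2 0; 0 1 0; 0 0 1]
T2·T1 = [1 3 0; 0 1 0; 0 0 1]
T3·…·T1 = [1 1 0; 0 1 0; 0 0 1]
T4·…·T1 = [1 1 0; 1 2 0; 0 0 1]
T5·…·T1 = [1 1 -4; 1 2 -4; 0 0 1]
T6·…·T1 = [1 1 -4; 2 3 -8; 0 0 1]
det M = 1; M⁻¹ = [3 -1 4; -2 1 0; 0 0 1]
M⁻¹ · (-58/15, -42/5)ᵀ = (4/5, -2/3)ᵀ

p = (4/5, -2/3)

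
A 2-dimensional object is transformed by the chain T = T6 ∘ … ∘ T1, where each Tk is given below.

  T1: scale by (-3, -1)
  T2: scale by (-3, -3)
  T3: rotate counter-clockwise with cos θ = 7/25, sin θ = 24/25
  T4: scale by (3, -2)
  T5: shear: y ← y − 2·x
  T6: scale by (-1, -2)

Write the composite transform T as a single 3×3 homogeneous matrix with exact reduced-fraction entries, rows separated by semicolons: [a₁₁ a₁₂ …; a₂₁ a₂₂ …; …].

T1 = [-3 0 0; 0 -1 0; 0 0 1]
T2·T1 = [9 0 0; 0 3 0; 0 0 1]
T3·…·T1 = [63/25 -72/25 0; 216/25 21/25 0; 0 0 1]
T4·…·T1 = [189/25 -216/25 0; -432/25 -42/25 0; 0 0 1]
T5·…·T1 = [189/25 -216/25 0; -162/5 78/5 0; 0 0 1]
T6·…·T1 = [-189/25 216/25 0; 324/5 -156/5 0; 0 0 1]

T = [-189/25 216/25 0; 324/5 -156/5 0; 0 0 1]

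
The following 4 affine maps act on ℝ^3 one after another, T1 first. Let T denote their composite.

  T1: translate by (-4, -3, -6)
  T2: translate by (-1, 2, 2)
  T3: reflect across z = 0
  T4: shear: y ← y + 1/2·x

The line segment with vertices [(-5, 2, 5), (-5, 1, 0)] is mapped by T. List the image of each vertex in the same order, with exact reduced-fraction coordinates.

image vertices: (-10, -4, -1), (-10, -5, 4)

T1 translate by (-4, -3, -6): (-5, 2, 5) → (-9, -1, -1); (-5, 1, 0) → (-9, -2, -6)
T2 translate by (-1, 2, 2): (-9, -1, -1) → (-10, 1, 1); (-9, -2, -6) → (-10, 0, -4)
T3 reflect across z = 0: (-10, 1, 1) → (-10, 1, -1); (-10, 0, -4) → (-10, 0, 4)
T4 shear: y ← y + 1/2·x: (-10, 1, -1) → (-10, -4, -1); (-10, 0, 4) → (-10, -5, 4)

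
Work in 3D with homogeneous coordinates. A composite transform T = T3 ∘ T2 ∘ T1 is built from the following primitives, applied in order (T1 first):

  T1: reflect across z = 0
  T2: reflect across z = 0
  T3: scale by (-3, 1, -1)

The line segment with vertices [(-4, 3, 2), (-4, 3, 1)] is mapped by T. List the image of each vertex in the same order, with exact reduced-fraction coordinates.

T1 reflect across z = 0: (-4, 3, 2) → (-4, 3, -2); (-4, 3, 1) → (-4, 3, -1)
T2 reflect across z = 0: (-4, 3, -2) → (-4, 3, 2); (-4, 3, -1) → (-4, 3, 1)
T3 scale by (-3, 1, -1): (-4, 3, 2) → (12, 3, -2); (-4, 3, 1) → (12, 3, -1)

image vertices: (12, 3, -2), (12, 3, -1)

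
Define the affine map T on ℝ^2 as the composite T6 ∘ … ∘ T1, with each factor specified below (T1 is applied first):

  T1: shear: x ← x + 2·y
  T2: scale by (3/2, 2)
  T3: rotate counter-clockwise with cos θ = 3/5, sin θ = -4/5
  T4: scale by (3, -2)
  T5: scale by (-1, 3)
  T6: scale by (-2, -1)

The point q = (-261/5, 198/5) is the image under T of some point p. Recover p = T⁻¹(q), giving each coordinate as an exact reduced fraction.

p = (-4, -3/2)

T1 = [1 2 0; 0 1 0; 0 0 1]
T2·T1 = [3/2 3 0; 0 2 0; 0 0 1]
T3·…·T1 = [9/10 17/5 0; -6/5 -6/5 0; 0 0 1]
T4·…·T1 = [27/10 51/5 0; 12/5 12/5 0; 0 0 1]
T5·…·T1 = [-27/10 -51/5 0; 36/5 36/5 0; 0 0 1]
T6·…·T1 = [27/5 102/5 0; -36/5 -36/5 0; 0 0 1]
det M = 108; M⁻¹ = [-1/15 -17/90 0; 1/15 1/20 0; 0 0 1]
M⁻¹ · (-261/5, 198/5)ᵀ = (-4, -3/2)ᵀ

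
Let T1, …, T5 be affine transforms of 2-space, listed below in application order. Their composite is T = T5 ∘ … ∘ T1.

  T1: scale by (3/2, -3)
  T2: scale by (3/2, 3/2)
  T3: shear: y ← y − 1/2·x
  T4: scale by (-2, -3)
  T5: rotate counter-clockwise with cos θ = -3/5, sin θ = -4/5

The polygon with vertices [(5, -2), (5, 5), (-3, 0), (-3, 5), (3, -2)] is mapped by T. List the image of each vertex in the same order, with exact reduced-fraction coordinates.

T1 scale by (3/2, -3): (5, -2) → (15/2, 6); (5, 5) → (15/2, -15); (-3, 0) → (-9/2, 0); (-3, 5) → (-9/2, -15); (3, -2) → (9/2, 6)
T2 scale by (3/2, 3/2): (15/2, 6) → (45/4, 9); (15/2, -15) → (45/4, -45/2); (-9/2, 0) → (-27/4, 0); (-9/2, -15) → (-27/4, -45/2); (9/2, 6) → (27/4, 9)
T3 shear: y ← y − 1/2·x: (45/4, 9) → (45/4, 27/8); (45/4, -45/2) → (45/4, -225/8); (-27/4, 0) → (-27/4, 27/8); (-27/4, -45/2) → (-27/4, -153/8); (27/4, 9) → (27/4, 45/8)
T4 scale by (-2, -3): (45/4, 27/8) → (-45/2, -81/8); (45/4, -225/8) → (-45/2, 675/8); (-27/4, 27/8) → (27/2, -81/8); (-27/4, -153/8) → (27/2, 459/8); (27/4, 45/8) → (-27/2, -135/8)
T5 rotate counter-clockwise with cos θ = -3/5, sin θ = -4/5: (-45/2, -81/8) → (27/5, 963/40); (-45/2, 675/8) → (81, -261/8); (27/2, -81/8) → (-81/5, -189/40); (27/2, 459/8) → (189/5, -1809/40); (-27/2, -135/8) → (-27/5, 837/40)

image vertices: (27/5, 963/40), (81, -261/8), (-81/5, -189/40), (189/5, -1809/40), (-27/5, 837/40)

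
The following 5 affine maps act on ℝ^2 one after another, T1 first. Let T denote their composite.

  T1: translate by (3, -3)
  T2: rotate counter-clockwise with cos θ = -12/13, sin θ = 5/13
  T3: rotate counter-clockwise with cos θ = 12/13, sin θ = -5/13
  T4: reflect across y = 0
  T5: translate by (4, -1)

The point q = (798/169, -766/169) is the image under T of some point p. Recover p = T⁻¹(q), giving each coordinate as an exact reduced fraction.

p = (-1, 0)

T1 = [1 0 3; 0 1 -3; 0 0 1]
T2·T1 = [-12/13 -5/13 -21/13; 5/13 -12/13 51/13; 0 0 1]
T3·…·T1 = [-119/169 -120/169 3/169; 120/169 -119/169 717/169; 0 0 1]
T4·…·T1 = [-119/169 -120/169 3/169; -120/169 119/169 -717/169; 0 0 1]
T5·…·T1 = [-119/169 -120/169 679/169; -120/169 119/169 -886/169; 0 0 1]
det M = -1; M⁻¹ = [-119/169 -120/169 -151/169; -120/169 119/169 1106/169; 0 0 1]
M⁻¹ · (798/169, -766/169)ᵀ = (-1, 0)ᵀ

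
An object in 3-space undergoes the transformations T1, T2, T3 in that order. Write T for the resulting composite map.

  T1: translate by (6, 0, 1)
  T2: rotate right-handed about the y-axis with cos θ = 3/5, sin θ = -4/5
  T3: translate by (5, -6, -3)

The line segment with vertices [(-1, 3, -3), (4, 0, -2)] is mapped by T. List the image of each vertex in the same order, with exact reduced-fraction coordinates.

image vertices: (48/5, -3, -1/5), (59/5, -6, 22/5)

T1 translate by (6, 0, 1): (-1, 3, -3) → (5, 3, -2); (4, 0, -2) → (10, 0, -1)
T2 rotate right-handed about the y-axis with cos θ = 3/5, sin θ = -4/5: (5, 3, -2) → (23/5, 3, 14/5); (10, 0, -1) → (34/5, 0, 37/5)
T3 translate by (5, -6, -3): (23/5, 3, 14/5) → (48/5, -3, -1/5); (34/5, 0, 37/5) → (59/5, -6, 22/5)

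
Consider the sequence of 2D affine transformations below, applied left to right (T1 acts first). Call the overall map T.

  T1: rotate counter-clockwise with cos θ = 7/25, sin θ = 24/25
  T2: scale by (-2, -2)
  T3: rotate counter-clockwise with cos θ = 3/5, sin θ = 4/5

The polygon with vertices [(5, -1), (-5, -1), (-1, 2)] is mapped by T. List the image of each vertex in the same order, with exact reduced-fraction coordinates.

T1 rotate counter-clockwise with cos θ = 7/25, sin θ = 24/25: (5, -1) → (59/25, 113/25); (-5, -1) → (-11/25, -127/25); (-1, 2) → (-11/5, -2/5)
T2 scale by (-2, -2): (59/25, 113/25) → (-118/25, -226/25); (-11/25, -127/25) → (22/25, 254/25); (-11/5, -2/5) → (22/5, 4/5)
T3 rotate counter-clockwise with cos θ = 3/5, sin θ = 4/5: (-118/25, -226/25) → (22/5, -46/5); (22/25, 254/25) → (-38/5, 34/5); (22/5, 4/5) → (2, 4)

image vertices: (22/5, -46/5), (-38/5, 34/5), (2, 4)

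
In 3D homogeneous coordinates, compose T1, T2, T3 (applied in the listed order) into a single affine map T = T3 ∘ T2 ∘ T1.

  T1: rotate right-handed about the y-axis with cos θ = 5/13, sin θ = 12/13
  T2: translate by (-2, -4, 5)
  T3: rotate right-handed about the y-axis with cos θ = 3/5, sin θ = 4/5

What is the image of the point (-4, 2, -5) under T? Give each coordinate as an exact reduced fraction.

T1 rotate right-handed about the y-axis with cos θ = 5/13, sin θ = 12/13: (-4, 2, -5) → (-80/13, 2, 23/13)
T2 translate by (-2, -4, 5): (-80/13, 2, 23/13) → (-106/13, -2, 88/13)
T3 rotate right-handed about the y-axis with cos θ = 3/5, sin θ = 4/5: (-106/13, -2, 88/13) → (34/65, -2, 688/65)

T(p) = (34/65, -2, 688/65)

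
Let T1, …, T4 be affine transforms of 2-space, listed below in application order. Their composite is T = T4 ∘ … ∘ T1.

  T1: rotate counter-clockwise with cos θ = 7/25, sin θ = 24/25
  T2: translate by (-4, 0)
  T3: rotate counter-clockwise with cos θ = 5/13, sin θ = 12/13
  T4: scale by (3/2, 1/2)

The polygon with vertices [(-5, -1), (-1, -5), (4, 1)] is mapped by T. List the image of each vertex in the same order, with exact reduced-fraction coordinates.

image vertices: (2907/650, -1967/650), (2319/650, -139/650), (-198/25, -49/50)

T1 rotate counter-clockwise with cos θ = 7/25, sin θ = 24/25: (-5, -1) → (-11/25, -127/25); (-1, -5) → (113/25, -59/25); (4, 1) → (4/25, 103/25)
T2 translate by (-4, 0): (-11/25, -127/25) → (-111/25, -127/25); (113/25, -59/25) → (13/25, -59/25); (4/25, 103/25) → (-96/25, 103/25)
T3 rotate counter-clockwise with cos θ = 5/13, sin θ = 12/13: (-111/25, -127/25) → (969/325, -1967/325); (13/25, -59/25) → (773/325, -139/325); (-96/25, 103/25) → (-132/25, -49/25)
T4 scale by (3/2, 1/2): (969/325, -1967/325) → (2907/650, -1967/650); (773/325, -139/325) → (2319/650, -139/650); (-132/25, -49/25) → (-198/25, -49/50)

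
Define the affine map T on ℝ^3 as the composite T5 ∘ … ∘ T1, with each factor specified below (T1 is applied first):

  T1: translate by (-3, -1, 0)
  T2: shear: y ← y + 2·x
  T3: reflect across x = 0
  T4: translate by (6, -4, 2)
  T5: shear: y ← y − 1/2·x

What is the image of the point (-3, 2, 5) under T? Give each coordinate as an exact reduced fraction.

T1 translate by (-3, -1, 0): (-3, 2, 5) → (-6, 1, 5)
T2 shear: y ← y + 2·x: (-6, 1, 5) → (-6, -11, 5)
T3 reflect across x = 0: (-6, -11, 5) → (6, -11, 5)
T4 translate by (6, -4, 2): (6, -11, 5) → (12, -15, 7)
T5 shear: y ← y − 1/2·x: (12, -15, 7) → (12, -21, 7)

T(p) = (12, -21, 7)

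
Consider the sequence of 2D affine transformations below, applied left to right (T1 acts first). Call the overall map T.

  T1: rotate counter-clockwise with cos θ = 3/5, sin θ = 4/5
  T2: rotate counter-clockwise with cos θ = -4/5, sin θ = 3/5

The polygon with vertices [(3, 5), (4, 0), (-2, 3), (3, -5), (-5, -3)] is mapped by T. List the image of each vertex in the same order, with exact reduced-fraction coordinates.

T1 rotate counter-clockwise with cos θ = 3/5, sin θ = 4/5: (3, 5) → (-11/5, 27/5); (4, 0) → (12/5, 16/5); (-2, 3) → (-18/5, 1/5); (3, -5) → (29/5, -3/5); (-5, -3) → (-3/5, -29/5)
T2 rotate counter-clockwise with cos θ = -4/5, sin θ = 3/5: (-11/5, 27/5) → (-37/25, -141/25); (12/5, 16/5) → (-96/25, -28/25); (-18/5, 1/5) → (69/25, -58/25); (29/5, -3/5) → (-107/25, 99/25); (-3/5, -29/5) → (99/25, 107/25)

image vertices: (-37/25, -141/25), (-96/25, -28/25), (69/25, -58/25), (-107/25, 99/25), (99/25, 107/25)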